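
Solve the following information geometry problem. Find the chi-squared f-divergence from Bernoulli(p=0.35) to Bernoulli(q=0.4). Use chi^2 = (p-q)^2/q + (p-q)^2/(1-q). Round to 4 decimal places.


Chi-squared divergence between Bernoulli distributions:
chi^2 = (p-q)^2/q + (p-q)^2/(1-q).
p = 0.35, q = 0.4, p-q = -0.05.
(p-q)^2 = 0.0025.
term1 = 0.0025/0.4 = 0.00625.
term2 = 0.0025/0.6 = 0.004167.
chi^2 = 0.00625 + 0.004167 = 0.0104

0.0104


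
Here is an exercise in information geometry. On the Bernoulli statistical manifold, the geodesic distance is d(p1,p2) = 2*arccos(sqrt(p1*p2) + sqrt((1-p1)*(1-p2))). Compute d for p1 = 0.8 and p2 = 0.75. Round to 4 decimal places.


Geodesic distance on Bernoulli manifold:
d(p1,p2) = 2*arccos(sqrt(p1*p2) + sqrt((1-p1)*(1-p2))).
sqrt(p1*p2) = sqrt(0.8*0.75) = 0.774597.
sqrt((1-p1)*(1-p2)) = sqrt(0.2*0.25) = 0.223607.
arg = 0.774597 + 0.223607 = 0.998203.
d = 2*arccos(0.998203) = 0.1199

0.1199


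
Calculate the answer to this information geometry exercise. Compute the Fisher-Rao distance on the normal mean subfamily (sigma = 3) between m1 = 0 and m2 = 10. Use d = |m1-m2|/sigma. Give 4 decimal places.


On the fixed-variance normal subfamily, geodesic distance = |m1-m2|/sigma.
|0 - 10| = 10.
sigma = 3.
d = 10/3 = 3.3333

3.3333


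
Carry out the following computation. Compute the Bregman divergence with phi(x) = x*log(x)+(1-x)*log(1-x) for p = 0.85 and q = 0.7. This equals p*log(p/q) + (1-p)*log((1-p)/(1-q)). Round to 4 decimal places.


Bregman divergence with negative entropy generator:
D = p*log(p/q) + (1-p)*log((1-p)/(1-q)).
p = 0.85, q = 0.7.
p*log(p/q) = 0.85*log(0.85/0.7) = 0.165033.
(1-p)*log((1-p)/(1-q)) = 0.15*log(0.15/0.3) = -0.103972.
D = 0.165033 + -0.103972 = 0.0611

0.0611


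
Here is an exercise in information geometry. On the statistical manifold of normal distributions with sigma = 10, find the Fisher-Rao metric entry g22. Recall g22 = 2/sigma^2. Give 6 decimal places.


For the 2-parameter normal family, the Fisher metric has:
  g11 = 1/sigma^2, g22 = 2/sigma^2.
sigma = 10, sigma^2 = 100.
g22 = 0.020000

0.020000


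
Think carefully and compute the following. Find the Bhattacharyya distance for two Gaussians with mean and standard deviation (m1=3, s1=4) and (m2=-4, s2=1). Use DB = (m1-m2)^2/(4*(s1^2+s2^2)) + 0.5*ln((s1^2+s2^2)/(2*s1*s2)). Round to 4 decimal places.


Bhattacharyya distance between two Gaussians:
DB = (m1-m2)^2/(4*(s1^2+s2^2)) + (1/2)*ln((s1^2+s2^2)/(2*s1*s2)).
(m1-m2)^2 = (7)^2 = 49.
s1^2+s2^2 = 16 + 1 = 17.
term1 = 49/68 = 0.720588.
term2 = 0.5*ln(17/8.0) = 0.376886.
DB = 0.720588 + 0.376886 = 1.0975

1.0975


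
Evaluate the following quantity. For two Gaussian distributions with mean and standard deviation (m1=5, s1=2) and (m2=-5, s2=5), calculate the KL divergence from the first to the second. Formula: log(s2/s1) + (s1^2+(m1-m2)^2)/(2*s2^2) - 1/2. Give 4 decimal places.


KL divergence between normal distributions:
KL = log(s2/s1) + (s1^2 + (m1-m2)^2)/(2*s2^2) - 1/2.
log(5/2) = 0.916291.
(2^2 + (5--5)^2)/(2*5^2) = (4 + 100)/50 = 2.08.
KL = 0.916291 + 2.08 - 0.5 = 2.4963

2.4963


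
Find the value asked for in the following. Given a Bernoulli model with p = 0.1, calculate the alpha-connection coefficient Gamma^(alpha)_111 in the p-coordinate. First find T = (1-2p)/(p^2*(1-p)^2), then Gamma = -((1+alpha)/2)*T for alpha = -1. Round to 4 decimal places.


Skewness (Amari-Chentsov) tensor: T = (1-2p)/(p^2*(1-p)^2).
p = 0.1, 1-2p = 0.8, p^2 = 0.01, (1-p)^2 = 0.81.
T = 0.8/(0.01 * 0.81) = 98.765432.
In the p-coordinate, Gamma^(alpha) = Gamma^(0) - (alpha/2)*T with Gamma^(0) = (1/2)*g'(p) = -T/2,
so Gamma^(alpha) = -((1+alpha)/2)*T.
alpha = -1, -(1+alpha)/2 = 0.0.
Gamma = 0.0 * 98.765432 = 0.0000

0.0000


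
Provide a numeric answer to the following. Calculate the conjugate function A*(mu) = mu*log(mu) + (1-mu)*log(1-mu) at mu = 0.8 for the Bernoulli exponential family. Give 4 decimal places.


Legendre transform for Bernoulli:
A*(mu) = mu*log(mu) + (1-mu)*log(1-mu).
mu = 0.8, 1-mu = 0.2.
mu*log(mu) = 0.8*log(0.8) = -0.178515.
(1-mu)*log(1-mu) = 0.2*log(0.2) = -0.321888.
A* = -0.178515 + -0.321888 = -0.5004

-0.5004


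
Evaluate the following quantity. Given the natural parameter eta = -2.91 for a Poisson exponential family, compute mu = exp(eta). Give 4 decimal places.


Expectation parameter for Poisson exponential family:
mu = exp(eta).
eta = -2.91.
mu = exp(-2.91) = 0.0545

0.0545


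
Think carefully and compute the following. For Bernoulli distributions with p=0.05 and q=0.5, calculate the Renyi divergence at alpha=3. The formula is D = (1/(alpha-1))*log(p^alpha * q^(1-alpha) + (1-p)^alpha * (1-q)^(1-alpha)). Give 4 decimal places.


Renyi divergence of order alpha between Bernoulli distributions:
D = (1/(alpha-1))*log(p^alpha * q^(1-alpha) + (1-p)^alpha * (1-q)^(1-alpha)).
alpha = 3, p = 0.05, q = 0.5.
p^alpha * q^(1-alpha) = 0.05^3 * 0.5^-2 = 0.0005.
(1-p)^alpha * (1-q)^(1-alpha) = 0.95^3 * 0.5^-2 = 3.4295.
sum = 0.0005 + 3.4295 = 3.43.
D = (1/2)*log(3.43) = 0.6163

0.6163


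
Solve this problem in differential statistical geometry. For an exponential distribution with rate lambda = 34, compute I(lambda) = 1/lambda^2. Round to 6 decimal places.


Fisher information for exponential: I(lambda) = 1/lambda^2.
lambda = 34, lambda^2 = 1156.
I = 1/1156 = 0.000865

0.000865


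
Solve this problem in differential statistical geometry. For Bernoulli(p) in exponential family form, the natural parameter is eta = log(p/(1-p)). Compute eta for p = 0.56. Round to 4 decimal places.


Natural parameter for Bernoulli: eta = log(p/(1-p)).
p = 0.56, 1-p = 0.44.
p/(1-p) = 1.272727.
eta = log(1.272727) = 0.2412

0.2412


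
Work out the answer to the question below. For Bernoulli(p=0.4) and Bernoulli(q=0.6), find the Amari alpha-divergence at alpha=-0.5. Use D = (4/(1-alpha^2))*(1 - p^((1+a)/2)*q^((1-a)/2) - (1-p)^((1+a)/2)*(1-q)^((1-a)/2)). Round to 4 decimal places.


Amari alpha-divergence:
D = (4/(1-alpha^2))*(1 - p^((1+a)/2)*q^((1-a)/2) - (1-p)^((1+a)/2)*(1-q)^((1-a)/2)).
alpha = -0.5, p = 0.4, q = 0.6.
e1 = (1+alpha)/2 = 0.25, e2 = (1-alpha)/2 = 0.75.
t1 = p^e1 * q^e2 = 0.4^0.25 * 0.6^0.75 = 0.542161.
t2 = (1-p)^e1 * (1-q)^e2 = 0.6^0.25 * 0.4^0.75 = 0.442673.
4/(1-alpha^2) = 5.333333.
D = 5.333333*(1 - 0.542161 - 0.442673) = 0.0809

0.0809


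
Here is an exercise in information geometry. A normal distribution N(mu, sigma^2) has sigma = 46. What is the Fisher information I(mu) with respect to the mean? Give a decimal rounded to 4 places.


The Fisher information for the mean of a normal distribution is I(mu) = 1/sigma^2.
sigma = 46, so sigma^2 = 2116.
I(mu) = 1/2116 = 0.0005

0.0005


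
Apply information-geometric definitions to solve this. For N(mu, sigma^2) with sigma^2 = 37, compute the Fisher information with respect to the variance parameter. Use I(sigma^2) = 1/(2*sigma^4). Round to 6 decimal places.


Fisher information for variance: I(sigma^2) = 1/(2*sigma^4).
sigma^2 = 37, so sigma^4 = 1369.
I = 1/(2*1369) = 1/2738 = 0.000365

0.000365


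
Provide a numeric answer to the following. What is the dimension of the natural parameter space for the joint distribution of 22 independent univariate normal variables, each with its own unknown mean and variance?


Exponential family dimension calculation:
Each univariate normal has two natural parameters (mu/sigma^2 and -1/(2 sigma^2)).
With 22 independent components, dim = 2 * 22 = 44.

44


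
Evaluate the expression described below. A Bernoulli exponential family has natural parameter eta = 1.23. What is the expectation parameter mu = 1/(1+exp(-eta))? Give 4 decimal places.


Dual coordinate (expectation parameter) for Bernoulli:
mu = 1/(1+exp(-eta)).
eta = 1.23.
exp(-eta) = exp(-1.23) = 0.292293.
mu = 1/(1+0.292293) = 0.7738

0.7738


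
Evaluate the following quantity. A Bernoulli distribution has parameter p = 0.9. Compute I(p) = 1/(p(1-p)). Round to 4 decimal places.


For Bernoulli(p), Fisher information is I(p) = 1/(p*(1-p)).
p = 0.9, 1-p = 0.1.
p*(1-p) = 0.09.
I(p) = 1/0.09 = 11.1111

11.1111


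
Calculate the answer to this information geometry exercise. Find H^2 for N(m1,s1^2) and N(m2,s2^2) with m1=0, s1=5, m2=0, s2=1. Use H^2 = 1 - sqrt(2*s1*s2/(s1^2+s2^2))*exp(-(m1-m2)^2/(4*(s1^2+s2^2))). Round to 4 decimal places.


Squared Hellinger distance for Gaussians:
H^2 = 1 - sqrt(2*s1*s2/(s1^2+s2^2)) * exp(-(m1-m2)^2/(4*(s1^2+s2^2))).
s1^2 = 25, s2^2 = 1, s1^2+s2^2 = 26.
sqrt(2*5*1/(26)) = 0.620174.
(m1-m2)^2 = (0)^2 = 0.
exp(-0/(4*26)) = exp(0.0) = 1.0.
H^2 = 1 - 0.620174*1.0 = 0.3798

0.3798


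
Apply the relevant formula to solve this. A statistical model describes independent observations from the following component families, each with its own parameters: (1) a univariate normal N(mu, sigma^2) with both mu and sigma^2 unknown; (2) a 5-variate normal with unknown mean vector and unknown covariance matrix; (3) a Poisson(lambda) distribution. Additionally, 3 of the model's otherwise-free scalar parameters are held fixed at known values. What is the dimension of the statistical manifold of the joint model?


The dimension of a statistical manifold equals the number of free
(independent) real parameters of the model. For a product of independent
blocks the parameter counts add.
- normal (mu, sigma^2): 2.
- 5-variate normal: 5 (mean) + 5*6/2 = 15 (symmetric covariance) = 20.
- Poisson (lambda): 1.
Total = 2 + 20 + 1 = 23.
3 parameter(s) fixed at known values: 23 - 3 = 20.
Dimension = 20

20


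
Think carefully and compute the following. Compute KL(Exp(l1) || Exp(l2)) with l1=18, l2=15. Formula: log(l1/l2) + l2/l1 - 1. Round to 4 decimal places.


KL divergence for exponential family:
KL = log(l1/l2) + l2/l1 - 1.
log(18/15) = 0.182322.
15/18 = 0.833333.
KL = 0.182322 + 0.833333 - 1 = 0.0157

0.0157


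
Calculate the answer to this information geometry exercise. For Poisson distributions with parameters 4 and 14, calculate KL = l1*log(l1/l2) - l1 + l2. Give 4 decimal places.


KL divergence for Poisson:
KL = l1*log(l1/l2) - l1 + l2.
l1 = 4, l2 = 14.
log(4/14) = -1.252763.
l1*log(l1/l2) = 4 * -1.252763 = -5.011052.
KL = -5.011052 - 4 + 14 = 4.9889

4.9889


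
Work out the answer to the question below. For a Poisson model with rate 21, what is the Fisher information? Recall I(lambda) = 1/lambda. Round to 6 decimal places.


Fisher information for Poisson: I(lambda) = 1/lambda.
lambda = 21.
I(lambda) = 1/21 = 0.047619

0.047619


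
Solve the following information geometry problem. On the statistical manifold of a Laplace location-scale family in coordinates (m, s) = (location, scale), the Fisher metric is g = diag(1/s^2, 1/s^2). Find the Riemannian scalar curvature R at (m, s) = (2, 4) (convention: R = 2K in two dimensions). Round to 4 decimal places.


The metric has the form g = (A dm^2 + B ds^2)/s^2 with A = 1, B = 1.
Substitute u = sqrt(A/B)*m: g = B*(du^2 + ds^2)/s^2, i.e. B times the
Poincare upper half-plane metric, which has constant Gaussian curvature -1.
Scaling a 2D metric by a constant c divides the Gaussian curvature by c,
so K = -1/B = -1/(1) = -1.0000 everywhere (the point (m, s) = (2, 4) is irrelevant:
the curvature is constant).
Scalar curvature in dimension 2: R = 2K = -2/(1) = -2.0000.

-2.0000


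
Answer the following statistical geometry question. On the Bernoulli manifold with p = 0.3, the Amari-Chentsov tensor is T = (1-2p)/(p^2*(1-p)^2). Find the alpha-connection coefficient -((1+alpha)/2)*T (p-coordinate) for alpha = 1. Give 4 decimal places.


Skewness (Amari-Chentsov) tensor: T = (1-2p)/(p^2*(1-p)^2).
p = 0.3, 1-2p = 0.4, p^2 = 0.09, (1-p)^2 = 0.49.
T = 0.4/(0.09 * 0.49) = 9.070295.
In the p-coordinate, Gamma^(alpha) = Gamma^(0) - (alpha/2)*T with Gamma^(0) = (1/2)*g'(p) = -T/2,
so Gamma^(alpha) = -((1+alpha)/2)*T.
alpha = 1, -(1+alpha)/2 = -1.0.
Gamma = -1.0 * 9.070295 = -9.0703

-9.0703


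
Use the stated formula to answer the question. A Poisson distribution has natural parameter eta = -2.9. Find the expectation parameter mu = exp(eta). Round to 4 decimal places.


Expectation parameter for Poisson exponential family:
mu = exp(eta).
eta = -2.9.
mu = exp(-2.9) = 0.0550

0.0550


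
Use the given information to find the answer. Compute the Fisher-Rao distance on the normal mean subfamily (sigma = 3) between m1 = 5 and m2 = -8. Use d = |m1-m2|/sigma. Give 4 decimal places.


On the fixed-variance normal subfamily, geodesic distance = |m1-m2|/sigma.
|5 - -8| = 13.
sigma = 3.
d = 13/3 = 4.3333

4.3333


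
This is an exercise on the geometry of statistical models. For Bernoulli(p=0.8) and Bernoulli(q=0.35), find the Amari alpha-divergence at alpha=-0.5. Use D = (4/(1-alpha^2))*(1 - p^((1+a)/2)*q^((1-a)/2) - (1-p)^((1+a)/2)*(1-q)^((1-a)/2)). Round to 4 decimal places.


Amari alpha-divergence:
D = (4/(1-alpha^2))*(1 - p^((1+a)/2)*q^((1-a)/2) - (1-p)^((1+a)/2)*(1-q)^((1-a)/2)).
alpha = -0.5, p = 0.8, q = 0.35.
e1 = (1+alpha)/2 = 0.25, e2 = (1-alpha)/2 = 0.75.
t1 = p^e1 * q^e2 = 0.8^0.25 * 0.35^0.75 = 0.430352.
t2 = (1-p)^e1 * (1-q)^e2 = 0.2^0.25 * 0.65^0.75 = 0.484108.
4/(1-alpha^2) = 5.333333.
D = 5.333333*(1 - 0.430352 - 0.484108) = 0.4562

0.4562


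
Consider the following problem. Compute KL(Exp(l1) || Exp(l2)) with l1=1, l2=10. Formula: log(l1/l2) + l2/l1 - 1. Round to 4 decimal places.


KL divergence for exponential family:
KL = log(l1/l2) + l2/l1 - 1.
log(1/10) = -2.302585.
10/1 = 10.0.
KL = -2.302585 + 10.0 - 1 = 6.6974

6.6974


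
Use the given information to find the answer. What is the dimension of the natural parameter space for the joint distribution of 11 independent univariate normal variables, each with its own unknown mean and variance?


Exponential family dimension calculation:
Each univariate normal has two natural parameters (mu/sigma^2 and -1/(2 sigma^2)).
With 11 independent components, dim = 2 * 11 = 22.

22


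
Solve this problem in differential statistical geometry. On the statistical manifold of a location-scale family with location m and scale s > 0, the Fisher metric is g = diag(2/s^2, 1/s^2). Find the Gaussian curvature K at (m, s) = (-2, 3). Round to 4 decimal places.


The metric has the form g = (A dm^2 + B ds^2)/s^2 with A = 2, B = 1.
Substitute u = sqrt(A/B)*m: g = B*(du^2 + ds^2)/s^2, i.e. B times the
Poincare upper half-plane metric, which has constant Gaussian curvature -1.
Scaling a 2D metric by a constant c divides the Gaussian curvature by c,
so K = -1/B = -1/(1) = -1.0000 everywhere (the point (m, s) = (-2, 3) is irrelevant:
the curvature is constant).
The requested Gaussian curvature is K = -1.0000.

-1.0000


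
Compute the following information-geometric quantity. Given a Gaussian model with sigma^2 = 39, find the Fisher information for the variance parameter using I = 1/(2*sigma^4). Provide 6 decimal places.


Fisher information for variance: I(sigma^2) = 1/(2*sigma^4).
sigma^2 = 39, so sigma^4 = 1521.
I = 1/(2*1521) = 1/3042 = 0.000329

0.000329


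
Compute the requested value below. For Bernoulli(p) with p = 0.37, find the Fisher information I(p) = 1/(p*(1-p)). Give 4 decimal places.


For Bernoulli(p), Fisher information is I(p) = 1/(p*(1-p)).
p = 0.37, 1-p = 0.63.
p*(1-p) = 0.2331.
I(p) = 1/0.2331 = 4.2900

4.2900


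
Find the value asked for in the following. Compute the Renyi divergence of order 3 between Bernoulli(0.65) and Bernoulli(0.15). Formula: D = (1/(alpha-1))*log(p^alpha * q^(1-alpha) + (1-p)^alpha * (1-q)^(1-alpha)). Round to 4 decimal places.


Renyi divergence of order alpha between Bernoulli distributions:
D = (1/(alpha-1))*log(p^alpha * q^(1-alpha) + (1-p)^alpha * (1-q)^(1-alpha)).
alpha = 3, p = 0.65, q = 0.15.
p^alpha * q^(1-alpha) = 0.65^3 * 0.15^-2 = 12.205556.
(1-p)^alpha * (1-q)^(1-alpha) = 0.35^3 * 0.85^-2 = 0.059343.
sum = 12.205556 + 0.059343 = 12.264898.
D = (1/2)*log(12.264898) = 1.2534

1.2534


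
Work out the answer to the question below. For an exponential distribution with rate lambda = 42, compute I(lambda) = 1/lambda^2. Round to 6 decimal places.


Fisher information for exponential: I(lambda) = 1/lambda^2.
lambda = 42, lambda^2 = 1764.
I = 1/1764 = 0.000567

0.000567


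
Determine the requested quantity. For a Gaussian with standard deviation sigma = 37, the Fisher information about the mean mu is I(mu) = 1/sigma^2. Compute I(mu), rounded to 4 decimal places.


The Fisher information for the mean of a normal distribution is I(mu) = 1/sigma^2.
sigma = 37, so sigma^2 = 1369.
I(mu) = 1/1369 = 0.0007

0.0007


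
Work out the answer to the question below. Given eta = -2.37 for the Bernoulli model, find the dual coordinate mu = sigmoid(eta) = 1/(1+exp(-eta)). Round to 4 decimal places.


Dual coordinate (expectation parameter) for Bernoulli:
mu = 1/(1+exp(-eta)).
eta = -2.37.
exp(-eta) = exp(2.37) = 10.697392.
mu = 1/(1+10.697392) = 0.0855

0.0855


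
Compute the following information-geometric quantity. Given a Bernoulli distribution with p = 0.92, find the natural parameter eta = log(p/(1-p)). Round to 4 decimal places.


Natural parameter for Bernoulli: eta = log(p/(1-p)).
p = 0.92, 1-p = 0.08.
p/(1-p) = 11.5.
eta = log(11.5) = 2.4423

2.4423


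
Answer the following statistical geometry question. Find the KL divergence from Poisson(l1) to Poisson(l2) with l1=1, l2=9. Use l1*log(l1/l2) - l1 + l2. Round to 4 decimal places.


KL divergence for Poisson:
KL = l1*log(l1/l2) - l1 + l2.
l1 = 1, l2 = 9.
log(1/9) = -2.197225.
l1*log(l1/l2) = 1 * -2.197225 = -2.197225.
KL = -2.197225 - 1 + 9 = 5.8028

5.8028


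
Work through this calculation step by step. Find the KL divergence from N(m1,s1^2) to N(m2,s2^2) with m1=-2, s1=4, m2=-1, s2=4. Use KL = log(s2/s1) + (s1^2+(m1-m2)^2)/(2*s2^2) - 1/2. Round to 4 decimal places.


KL divergence between normal distributions:
KL = log(s2/s1) + (s1^2 + (m1-m2)^2)/(2*s2^2) - 1/2.
log(4/4) = 0.0.
(4^2 + (-2--1)^2)/(2*4^2) = (16 + 1)/32 = 0.53125.
KL = 0.0 + 0.53125 - 0.5 = 0.0313

0.0313


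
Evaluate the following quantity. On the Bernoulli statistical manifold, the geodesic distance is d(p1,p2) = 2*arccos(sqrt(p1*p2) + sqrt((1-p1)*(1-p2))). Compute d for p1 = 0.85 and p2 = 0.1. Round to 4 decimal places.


Geodesic distance on Bernoulli manifold:
d(p1,p2) = 2*arccos(sqrt(p1*p2) + sqrt((1-p1)*(1-p2))).
sqrt(p1*p2) = sqrt(0.85*0.1) = 0.291548.
sqrt((1-p1)*(1-p2)) = sqrt(0.15*0.9) = 0.367423.
arg = 0.291548 + 0.367423 = 0.658971.
d = 2*arccos(0.658971) = 1.7027

1.7027


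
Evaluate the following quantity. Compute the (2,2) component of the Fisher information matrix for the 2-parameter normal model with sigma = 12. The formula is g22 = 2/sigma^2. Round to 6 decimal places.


For the 2-parameter normal family, the Fisher metric has:
  g11 = 1/sigma^2, g22 = 2/sigma^2.
sigma = 12, sigma^2 = 144.
g22 = 0.013889

0.013889


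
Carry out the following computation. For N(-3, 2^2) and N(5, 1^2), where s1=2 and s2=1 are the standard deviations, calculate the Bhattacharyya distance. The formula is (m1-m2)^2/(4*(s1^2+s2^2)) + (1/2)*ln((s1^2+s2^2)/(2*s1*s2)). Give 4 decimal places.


Bhattacharyya distance between two Gaussians:
DB = (m1-m2)^2/(4*(s1^2+s2^2)) + (1/2)*ln((s1^2+s2^2)/(2*s1*s2)).
(m1-m2)^2 = (-8)^2 = 64.
s1^2+s2^2 = 4 + 1 = 5.
term1 = 64/20 = 3.2.
term2 = 0.5*ln(5/4.0) = 0.111572.
DB = 3.2 + 0.111572 = 3.3116

3.3116


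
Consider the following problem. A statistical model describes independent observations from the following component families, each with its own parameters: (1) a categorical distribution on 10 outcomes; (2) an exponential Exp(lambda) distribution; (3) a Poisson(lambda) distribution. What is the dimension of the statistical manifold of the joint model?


The dimension of a statistical manifold equals the number of free
(independent) real parameters of the model. For a product of independent
blocks the parameter counts add.
- categorical on 10 outcomes (probabilities sum to 1): 10-1 = 9.
- exponential (lambda): 1.
- Poisson (lambda): 1.
Total = 9 + 1 + 1 = 11.
Dimension = 11

11


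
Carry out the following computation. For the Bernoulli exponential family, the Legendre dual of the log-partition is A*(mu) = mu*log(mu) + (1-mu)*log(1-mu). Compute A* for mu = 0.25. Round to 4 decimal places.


Legendre transform for Bernoulli:
A*(mu) = mu*log(mu) + (1-mu)*log(1-mu).
mu = 0.25, 1-mu = 0.75.
mu*log(mu) = 0.25*log(0.25) = -0.346574.
(1-mu)*log(1-mu) = 0.75*log(0.75) = -0.215762.
A* = -0.346574 + -0.215762 = -0.5623

-0.5623


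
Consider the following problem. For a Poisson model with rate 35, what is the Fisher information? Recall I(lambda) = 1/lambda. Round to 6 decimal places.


Fisher information for Poisson: I(lambda) = 1/lambda.
lambda = 35.
I(lambda) = 1/35 = 0.028571

0.028571


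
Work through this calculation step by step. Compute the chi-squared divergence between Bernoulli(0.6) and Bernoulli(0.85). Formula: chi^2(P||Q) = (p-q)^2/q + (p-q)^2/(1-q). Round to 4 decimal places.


Chi-squared divergence between Bernoulli distributions:
chi^2 = (p-q)^2/q + (p-q)^2/(1-q).
p = 0.6, q = 0.85, p-q = -0.25.
(p-q)^2 = 0.0625.
term1 = 0.0625/0.85 = 0.073529.
term2 = 0.0625/0.15 = 0.416667.
chi^2 = 0.073529 + 0.416667 = 0.4902

0.4902


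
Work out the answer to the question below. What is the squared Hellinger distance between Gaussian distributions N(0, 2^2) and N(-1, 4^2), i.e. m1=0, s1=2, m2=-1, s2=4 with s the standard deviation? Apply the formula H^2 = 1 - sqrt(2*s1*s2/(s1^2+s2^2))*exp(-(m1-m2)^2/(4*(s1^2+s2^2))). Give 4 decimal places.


Squared Hellinger distance for Gaussians:
H^2 = 1 - sqrt(2*s1*s2/(s1^2+s2^2)) * exp(-(m1-m2)^2/(4*(s1^2+s2^2))).
s1^2 = 4, s2^2 = 16, s1^2+s2^2 = 20.
sqrt(2*2*4/(20)) = 0.894427.
(m1-m2)^2 = (1)^2 = 1.
exp(-1/(4*20)) = exp(-0.0125) = 0.987578.
H^2 = 1 - 0.894427*0.987578 = 0.1167

0.1167


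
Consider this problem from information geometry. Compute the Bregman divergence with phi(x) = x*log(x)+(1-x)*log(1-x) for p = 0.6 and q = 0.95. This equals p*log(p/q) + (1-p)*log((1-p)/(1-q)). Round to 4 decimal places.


Bregman divergence with negative entropy generator:
D = p*log(p/q) + (1-p)*log((1-p)/(1-q)).
p = 0.6, q = 0.95.
p*log(p/q) = 0.6*log(0.6/0.95) = -0.275719.
(1-p)*log((1-p)/(1-q)) = 0.4*log(0.4/0.05) = 0.831777.
D = -0.275719 + 0.831777 = 0.5561

0.5561


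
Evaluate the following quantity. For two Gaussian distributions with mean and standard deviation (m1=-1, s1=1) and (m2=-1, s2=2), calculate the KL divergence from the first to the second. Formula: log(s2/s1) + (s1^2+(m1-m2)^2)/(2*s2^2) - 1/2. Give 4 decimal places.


KL divergence between normal distributions:
KL = log(s2/s1) + (s1^2 + (m1-m2)^2)/(2*s2^2) - 1/2.
log(2/1) = 0.693147.
(1^2 + (-1--1)^2)/(2*2^2) = (1 + 0)/8 = 0.125.
KL = 0.693147 + 0.125 - 0.5 = 0.3181

0.3181


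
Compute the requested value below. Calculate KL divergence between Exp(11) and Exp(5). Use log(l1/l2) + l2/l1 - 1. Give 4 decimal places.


KL divergence for exponential family:
KL = log(l1/l2) + l2/l1 - 1.
log(11/5) = 0.788457.
5/11 = 0.454545.
KL = 0.788457 + 0.454545 - 1 = 0.2430

0.2430


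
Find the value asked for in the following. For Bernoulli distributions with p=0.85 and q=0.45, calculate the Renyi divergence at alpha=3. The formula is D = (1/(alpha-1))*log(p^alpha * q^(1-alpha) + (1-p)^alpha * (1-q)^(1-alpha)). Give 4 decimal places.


Renyi divergence of order alpha between Bernoulli distributions:
D = (1/(alpha-1))*log(p^alpha * q^(1-alpha) + (1-p)^alpha * (1-q)^(1-alpha)).
alpha = 3, p = 0.85, q = 0.45.
p^alpha * q^(1-alpha) = 0.85^3 * 0.45^-2 = 3.032716.
(1-p)^alpha * (1-q)^(1-alpha) = 0.15^3 * 0.55^-2 = 0.011157.
sum = 3.032716 + 0.011157 = 3.043873.
D = (1/2)*log(3.043873) = 0.5566

0.5566


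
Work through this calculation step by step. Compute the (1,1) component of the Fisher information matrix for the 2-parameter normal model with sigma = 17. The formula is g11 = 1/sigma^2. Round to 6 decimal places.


For the 2-parameter normal family, the Fisher metric has:
  g11 = 1/sigma^2, g22 = 2/sigma^2.
sigma = 17, sigma^2 = 289.
g11 = 0.003460

0.003460


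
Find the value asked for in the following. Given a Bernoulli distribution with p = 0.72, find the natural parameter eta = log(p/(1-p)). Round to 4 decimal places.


Natural parameter for Bernoulli: eta = log(p/(1-p)).
p = 0.72, 1-p = 0.28.
p/(1-p) = 2.571429.
eta = log(2.571429) = 0.9445

0.9445


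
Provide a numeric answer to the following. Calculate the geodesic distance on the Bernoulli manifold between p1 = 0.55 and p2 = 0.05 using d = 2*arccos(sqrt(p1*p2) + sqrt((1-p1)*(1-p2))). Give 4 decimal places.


Geodesic distance on Bernoulli manifold:
d(p1,p2) = 2*arccos(sqrt(p1*p2) + sqrt((1-p1)*(1-p2))).
sqrt(p1*p2) = sqrt(0.55*0.05) = 0.165831.
sqrt((1-p1)*(1-p2)) = sqrt(0.45*0.95) = 0.653835.
arg = 0.165831 + 0.653835 = 0.819666.
d = 2*arccos(0.819666) = 1.2199

1.2199


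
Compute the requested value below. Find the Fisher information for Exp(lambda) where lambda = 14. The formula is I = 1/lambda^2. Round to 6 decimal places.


Fisher information for exponential: I(lambda) = 1/lambda^2.
lambda = 14, lambda^2 = 196.
I = 1/196 = 0.005102

0.005102


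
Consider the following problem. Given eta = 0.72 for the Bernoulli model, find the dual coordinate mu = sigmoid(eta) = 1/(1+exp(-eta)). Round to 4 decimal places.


Dual coordinate (expectation parameter) for Bernoulli:
mu = 1/(1+exp(-eta)).
eta = 0.72.
exp(-eta) = exp(-0.72) = 0.486752.
mu = 1/(1+0.486752) = 0.6726

0.6726


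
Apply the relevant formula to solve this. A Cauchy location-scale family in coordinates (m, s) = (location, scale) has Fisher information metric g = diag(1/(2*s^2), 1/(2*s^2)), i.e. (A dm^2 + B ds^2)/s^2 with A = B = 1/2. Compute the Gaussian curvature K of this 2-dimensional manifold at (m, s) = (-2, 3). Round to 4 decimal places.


The metric has the form g = (A dm^2 + B ds^2)/s^2 with A = 1/2, B = 1/2.
Substitute u = sqrt(A/B)*m: g = B*(du^2 + ds^2)/s^2, i.e. B times the
Poincare upper half-plane metric, which has constant Gaussian curvature -1.
Scaling a 2D metric by a constant c divides the Gaussian curvature by c,
so K = -1/B = -1/(1/2) = -2.0000 everywhere (the point (m, s) = (-2, 3) is irrelevant:
the curvature is constant).
The requested Gaussian curvature is K = -2.0000.

-2.0000


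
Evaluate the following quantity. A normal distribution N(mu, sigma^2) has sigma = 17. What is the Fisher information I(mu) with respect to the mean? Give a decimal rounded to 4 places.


The Fisher information for the mean of a normal distribution is I(mu) = 1/sigma^2.
sigma = 17, so sigma^2 = 289.
I(mu) = 1/289 = 0.0035

0.0035


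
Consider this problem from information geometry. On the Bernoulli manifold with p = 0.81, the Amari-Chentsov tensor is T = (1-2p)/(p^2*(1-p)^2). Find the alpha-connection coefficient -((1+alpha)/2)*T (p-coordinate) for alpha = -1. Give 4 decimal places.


Skewness (Amari-Chentsov) tensor: T = (1-2p)/(p^2*(1-p)^2).
p = 0.81, 1-2p = -0.62, p^2 = 0.6561, (1-p)^2 = 0.0361.
T = -0.62/(0.6561 * 0.0361) = -26.176673.
In the p-coordinate, Gamma^(alpha) = Gamma^(0) - (alpha/2)*T with Gamma^(0) = (1/2)*g'(p) = -T/2,
so Gamma^(alpha) = -((1+alpha)/2)*T.
alpha = -1, -(1+alpha)/2 = 0.0.
Gamma = 0.0 * -26.176673 = 0.0000

0.0000


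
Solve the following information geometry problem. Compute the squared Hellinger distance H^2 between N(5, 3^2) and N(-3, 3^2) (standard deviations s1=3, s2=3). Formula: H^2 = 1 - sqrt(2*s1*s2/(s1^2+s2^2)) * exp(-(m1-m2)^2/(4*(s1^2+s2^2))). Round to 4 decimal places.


Squared Hellinger distance for Gaussians:
H^2 = 1 - sqrt(2*s1*s2/(s1^2+s2^2)) * exp(-(m1-m2)^2/(4*(s1^2+s2^2))).
s1^2 = 9, s2^2 = 9, s1^2+s2^2 = 18.
sqrt(2*3*3/(18)) = 1.0.
(m1-m2)^2 = (8)^2 = 64.
exp(-64/(4*18)) = exp(-0.888889) = 0.411112.
H^2 = 1 - 1.0*0.411112 = 0.5889

0.5889


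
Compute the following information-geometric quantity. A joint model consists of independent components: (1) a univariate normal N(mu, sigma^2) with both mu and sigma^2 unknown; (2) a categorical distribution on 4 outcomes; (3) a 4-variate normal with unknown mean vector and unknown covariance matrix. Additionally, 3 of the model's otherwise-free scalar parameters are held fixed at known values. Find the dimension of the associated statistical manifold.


The dimension of a statistical manifold equals the number of free
(independent) real parameters of the model. For a product of independent
blocks the parameter counts add.
- normal (mu, sigma^2): 2.
- categorical on 4 outcomes (probabilities sum to 1): 4-1 = 3.
- 4-variate normal: 4 (mean) + 4*5/2 = 10 (symmetric covariance) = 14.
Total = 2 + 3 + 14 = 19.
3 parameter(s) fixed at known values: 19 - 3 = 16.
Dimension = 16

16


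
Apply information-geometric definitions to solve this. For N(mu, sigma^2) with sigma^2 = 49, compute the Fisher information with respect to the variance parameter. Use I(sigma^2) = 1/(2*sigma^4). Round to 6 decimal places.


Fisher information for variance: I(sigma^2) = 1/(2*sigma^4).
sigma^2 = 49, so sigma^4 = 2401.
I = 1/(2*2401) = 1/4802 = 0.000208

0.000208


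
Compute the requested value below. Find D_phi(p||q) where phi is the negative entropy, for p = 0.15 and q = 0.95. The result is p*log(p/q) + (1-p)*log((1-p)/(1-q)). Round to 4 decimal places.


Bregman divergence with negative entropy generator:
D = p*log(p/q) + (1-p)*log((1-p)/(1-q)).
p = 0.15, q = 0.95.
p*log(p/q) = 0.15*log(0.15/0.95) = -0.276874.
(1-p)*log((1-p)/(1-q)) = 0.85*log(0.85/0.05) = 2.408231.
D = -0.276874 + 2.408231 = 2.1314

2.1314


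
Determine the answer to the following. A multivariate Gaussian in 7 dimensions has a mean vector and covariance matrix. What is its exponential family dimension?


Exponential family dimension calculation:
For 7-dim MVN: mean has 7 params, covariance has 7*8/2 = 28 unique entries.
Total dim = 7 + 28 = 35.

35


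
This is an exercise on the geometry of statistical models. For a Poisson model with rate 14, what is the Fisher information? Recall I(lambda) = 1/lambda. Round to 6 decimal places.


Fisher information for Poisson: I(lambda) = 1/lambda.
lambda = 14.
I(lambda) = 1/14 = 0.071429

0.071429


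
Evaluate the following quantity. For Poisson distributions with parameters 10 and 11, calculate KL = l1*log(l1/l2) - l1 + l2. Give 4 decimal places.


KL divergence for Poisson:
KL = l1*log(l1/l2) - l1 + l2.
l1 = 10, l2 = 11.
log(10/11) = -0.09531.
l1*log(l1/l2) = 10 * -0.09531 = -0.953102.
KL = -0.953102 - 10 + 11 = 0.0469

0.0469


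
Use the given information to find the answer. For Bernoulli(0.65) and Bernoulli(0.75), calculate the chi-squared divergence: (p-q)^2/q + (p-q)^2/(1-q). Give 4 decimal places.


Chi-squared divergence between Bernoulli distributions:
chi^2 = (p-q)^2/q + (p-q)^2/(1-q).
p = 0.65, q = 0.75, p-q = -0.1.
(p-q)^2 = 0.01.
term1 = 0.01/0.75 = 0.013333.
term2 = 0.01/0.25 = 0.04.
chi^2 = 0.013333 + 0.04 = 0.0533

0.0533


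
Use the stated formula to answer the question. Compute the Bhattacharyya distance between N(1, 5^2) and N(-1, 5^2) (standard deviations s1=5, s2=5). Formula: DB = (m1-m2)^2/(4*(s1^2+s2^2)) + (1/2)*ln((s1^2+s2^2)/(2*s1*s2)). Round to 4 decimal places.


Bhattacharyya distance between two Gaussians:
DB = (m1-m2)^2/(4*(s1^2+s2^2)) + (1/2)*ln((s1^2+s2^2)/(2*s1*s2)).
(m1-m2)^2 = (2)^2 = 4.
s1^2+s2^2 = 25 + 25 = 50.
term1 = 4/200 = 0.02.
term2 = 0.5*ln(50/50.0) = 0.0.
DB = 0.02 + 0.0 = 0.0200

0.0200


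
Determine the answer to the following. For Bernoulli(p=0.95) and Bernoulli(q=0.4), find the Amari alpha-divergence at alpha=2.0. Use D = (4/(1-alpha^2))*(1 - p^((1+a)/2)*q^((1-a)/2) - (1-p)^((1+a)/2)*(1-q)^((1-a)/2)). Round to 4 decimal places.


Amari alpha-divergence:
D = (4/(1-alpha^2))*(1 - p^((1+a)/2)*q^((1-a)/2) - (1-p)^((1+a)/2)*(1-q)^((1-a)/2)).
alpha = 2.0, p = 0.95, q = 0.4.
e1 = (1+alpha)/2 = 1.5, e2 = (1-alpha)/2 = -0.5.
t1 = p^e1 * q^e2 = 0.95^1.5 * 0.4^-0.5 = 1.464048.
t2 = (1-p)^e1 * (1-q)^e2 = 0.05^1.5 * 0.6^-0.5 = 0.014434.
4/(1-alpha^2) = -1.333333.
D = -1.333333*(1 - 1.464048 - 0.014434) = 0.6380

0.6380


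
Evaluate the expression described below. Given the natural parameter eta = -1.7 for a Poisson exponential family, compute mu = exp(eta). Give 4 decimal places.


Expectation parameter for Poisson exponential family:
mu = exp(eta).
eta = -1.7.
mu = exp(-1.7) = 0.1827

0.1827


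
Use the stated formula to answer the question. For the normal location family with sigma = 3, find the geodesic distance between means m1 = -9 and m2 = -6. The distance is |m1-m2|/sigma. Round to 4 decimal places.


On the fixed-variance normal subfamily, geodesic distance = |m1-m2|/sigma.
|-9 - -6| = 3.
sigma = 3.
d = 3/3 = 1.0000

1.0000


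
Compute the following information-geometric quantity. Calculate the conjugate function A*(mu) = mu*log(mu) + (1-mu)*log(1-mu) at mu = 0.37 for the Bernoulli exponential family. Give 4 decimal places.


Legendre transform for Bernoulli:
A*(mu) = mu*log(mu) + (1-mu)*log(1-mu).
mu = 0.37, 1-mu = 0.63.
mu*log(mu) = 0.37*log(0.37) = -0.367873.
(1-mu)*log(1-mu) = 0.63*log(0.63) = -0.291082.
A* = -0.367873 + -0.291082 = -0.6590

-0.6590


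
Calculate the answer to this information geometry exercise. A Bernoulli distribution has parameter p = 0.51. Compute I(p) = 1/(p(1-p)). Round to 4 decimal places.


For Bernoulli(p), Fisher information is I(p) = 1/(p*(1-p)).
p = 0.51, 1-p = 0.49.
p*(1-p) = 0.2499.
I(p) = 1/0.2499 = 4.0016

4.0016


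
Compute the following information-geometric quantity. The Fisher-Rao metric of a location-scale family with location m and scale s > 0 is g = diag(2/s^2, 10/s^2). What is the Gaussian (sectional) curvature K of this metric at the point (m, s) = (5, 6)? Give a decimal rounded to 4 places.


The metric has the form g = (A dm^2 + B ds^2)/s^2 with A = 2, B = 10.
Substitute u = sqrt(A/B)*m: g = B*(du^2 + ds^2)/s^2, i.e. B times the
Poincare upper half-plane metric, which has constant Gaussian curvature -1.
Scaling a 2D metric by a constant c divides the Gaussian curvature by c,
so K = -1/B = -1/(10) = -0.1000 everywhere (the point (m, s) = (5, 6) is irrelevant:
the curvature is constant).
The requested Gaussian curvature is K = -0.1000.

-0.1000


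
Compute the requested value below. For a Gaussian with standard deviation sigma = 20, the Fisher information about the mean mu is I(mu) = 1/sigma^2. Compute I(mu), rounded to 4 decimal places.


The Fisher information for the mean of a normal distribution is I(mu) = 1/sigma^2.
sigma = 20, so sigma^2 = 400.
I(mu) = 1/400 = 0.0025

0.0025


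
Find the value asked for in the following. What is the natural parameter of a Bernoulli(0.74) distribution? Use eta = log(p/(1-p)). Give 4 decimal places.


Natural parameter for Bernoulli: eta = log(p/(1-p)).
p = 0.74, 1-p = 0.26.
p/(1-p) = 2.846154.
eta = log(2.846154) = 1.0460

1.0460


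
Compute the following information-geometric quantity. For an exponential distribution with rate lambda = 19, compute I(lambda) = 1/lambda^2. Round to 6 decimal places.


Fisher information for exponential: I(lambda) = 1/lambda^2.
lambda = 19, lambda^2 = 361.
I = 1/361 = 0.002770

0.002770


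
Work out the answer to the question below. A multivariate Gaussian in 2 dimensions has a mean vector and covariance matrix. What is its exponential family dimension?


Exponential family dimension calculation:
For 2-dim MVN: mean has 2 params, covariance has 2*3/2 = 3 unique entries.
Total dim = 2 + 3 = 5.

5


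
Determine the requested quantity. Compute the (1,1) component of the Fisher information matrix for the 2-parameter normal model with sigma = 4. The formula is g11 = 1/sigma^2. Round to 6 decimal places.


For the 2-parameter normal family, the Fisher metric has:
  g11 = 1/sigma^2, g22 = 2/sigma^2.
sigma = 4, sigma^2 = 16.
g11 = 0.062500

0.062500


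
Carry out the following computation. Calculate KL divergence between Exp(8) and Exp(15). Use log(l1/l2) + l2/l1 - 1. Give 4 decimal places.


KL divergence for exponential family:
KL = log(l1/l2) + l2/l1 - 1.
log(8/15) = -0.628609.
15/8 = 1.875.
KL = -0.628609 + 1.875 - 1 = 0.2464

0.2464


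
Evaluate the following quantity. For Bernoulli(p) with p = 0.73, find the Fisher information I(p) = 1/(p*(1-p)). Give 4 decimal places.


For Bernoulli(p), Fisher information is I(p) = 1/(p*(1-p)).
p = 0.73, 1-p = 0.27.
p*(1-p) = 0.1971.
I(p) = 1/0.1971 = 5.0736

5.0736


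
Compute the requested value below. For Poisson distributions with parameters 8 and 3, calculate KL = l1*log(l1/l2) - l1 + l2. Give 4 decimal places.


KL divergence for Poisson:
KL = l1*log(l1/l2) - l1 + l2.
l1 = 8, l2 = 3.
log(8/3) = 0.980829.
l1*log(l1/l2) = 8 * 0.980829 = 7.846634.
KL = 7.846634 - 8 + 3 = 2.8466

2.8466


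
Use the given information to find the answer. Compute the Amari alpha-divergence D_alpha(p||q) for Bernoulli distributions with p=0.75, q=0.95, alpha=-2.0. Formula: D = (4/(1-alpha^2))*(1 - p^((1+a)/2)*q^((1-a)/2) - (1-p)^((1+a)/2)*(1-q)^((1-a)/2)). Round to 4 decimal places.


Amari alpha-divergence:
D = (4/(1-alpha^2))*(1 - p^((1+a)/2)*q^((1-a)/2) - (1-p)^((1+a)/2)*(1-q)^((1-a)/2)).
alpha = -2.0, p = 0.75, q = 0.95.
e1 = (1+alpha)/2 = -0.5, e2 = (1-alpha)/2 = 1.5.
t1 = p^e1 * q^e2 = 0.75^-0.5 * 0.95^1.5 = 1.06919.
t2 = (1-p)^e1 * (1-q)^e2 = 0.25^-0.5 * 0.05^1.5 = 0.022361.
4/(1-alpha^2) = -1.333333.
D = -1.333333*(1 - 1.06919 - 0.022361) = 0.1221

0.1221


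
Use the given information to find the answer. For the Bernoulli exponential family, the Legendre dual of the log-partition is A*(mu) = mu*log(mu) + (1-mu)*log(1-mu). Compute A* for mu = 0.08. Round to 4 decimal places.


Legendre transform for Bernoulli:
A*(mu) = mu*log(mu) + (1-mu)*log(1-mu).
mu = 0.08, 1-mu = 0.92.
mu*log(mu) = 0.08*log(0.08) = -0.202058.
(1-mu)*log(1-mu) = 0.92*log(0.92) = -0.076711.
A* = -0.202058 + -0.076711 = -0.2788

-0.2788


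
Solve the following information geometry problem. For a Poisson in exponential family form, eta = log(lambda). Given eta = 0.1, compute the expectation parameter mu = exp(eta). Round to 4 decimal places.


Expectation parameter for Poisson exponential family:
mu = exp(eta).
eta = 0.1.
mu = exp(0.1) = 1.1052

1.1052


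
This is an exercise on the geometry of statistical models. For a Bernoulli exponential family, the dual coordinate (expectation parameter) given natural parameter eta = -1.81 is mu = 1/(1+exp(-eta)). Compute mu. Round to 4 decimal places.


Dual coordinate (expectation parameter) for Bernoulli:
mu = 1/(1+exp(-eta)).
eta = -1.81.
exp(-eta) = exp(1.81) = 6.110447.
mu = 1/(1+6.110447) = 0.1406

0.1406


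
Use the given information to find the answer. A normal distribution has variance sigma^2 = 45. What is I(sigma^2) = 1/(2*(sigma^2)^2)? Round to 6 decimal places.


Fisher information for variance: I(sigma^2) = 1/(2*sigma^4).
sigma^2 = 45, so sigma^4 = 2025.
I = 1/(2*2025) = 1/4050 = 0.000247

0.000247


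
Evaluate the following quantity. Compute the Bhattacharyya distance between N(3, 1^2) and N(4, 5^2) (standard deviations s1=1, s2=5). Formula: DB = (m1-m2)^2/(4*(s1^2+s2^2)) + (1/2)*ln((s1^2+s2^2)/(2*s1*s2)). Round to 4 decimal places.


Bhattacharyya distance between two Gaussians:
DB = (m1-m2)^2/(4*(s1^2+s2^2)) + (1/2)*ln((s1^2+s2^2)/(2*s1*s2)).
(m1-m2)^2 = (-1)^2 = 1.
s1^2+s2^2 = 1 + 25 = 26.
term1 = 1/104 = 0.009615.
term2 = 0.5*ln(26/10.0) = 0.477756.
DB = 0.009615 + 0.477756 = 0.4874

0.4874


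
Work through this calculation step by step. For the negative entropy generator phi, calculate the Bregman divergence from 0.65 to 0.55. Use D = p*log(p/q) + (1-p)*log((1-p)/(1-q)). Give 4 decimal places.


Bregman divergence with negative entropy generator:
D = p*log(p/q) + (1-p)*log((1-p)/(1-q)).
p = 0.65, q = 0.55.
p*log(p/q) = 0.65*log(0.65/0.55) = 0.108585.
(1-p)*log((1-p)/(1-q)) = 0.35*log(0.35/0.45) = -0.08796.
D = 0.108585 + -0.08796 = 0.0206

0.0206


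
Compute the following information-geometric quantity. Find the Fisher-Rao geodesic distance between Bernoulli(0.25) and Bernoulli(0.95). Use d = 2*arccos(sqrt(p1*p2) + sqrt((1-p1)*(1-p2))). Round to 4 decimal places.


Geodesic distance on Bernoulli manifold:
d(p1,p2) = 2*arccos(sqrt(p1*p2) + sqrt((1-p1)*(1-p2))).
sqrt(p1*p2) = sqrt(0.25*0.95) = 0.48734.
sqrt((1-p1)*(1-p2)) = sqrt(0.75*0.05) = 0.193649.
arg = 0.48734 + 0.193649 = 0.680989.
d = 2*arccos(0.680989) = 1.6434

1.6434
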